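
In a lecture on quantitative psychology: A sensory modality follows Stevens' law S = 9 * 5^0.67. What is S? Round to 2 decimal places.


S = 9 * 5^0.67
5^0.67 = 2.9397
S = 9 * 2.9397
= 26.46


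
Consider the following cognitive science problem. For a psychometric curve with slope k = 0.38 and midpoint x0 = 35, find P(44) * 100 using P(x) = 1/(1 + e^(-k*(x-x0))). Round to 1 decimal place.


P(x) = 1/(1 + e^(-0.38*(44 - 35)))
Exponent = -0.38 * 9 = -3.42
e^(-3.42) = 0.032712
P = 1/(1 + 0.032712) = 0.968324
Percentage = 96.8


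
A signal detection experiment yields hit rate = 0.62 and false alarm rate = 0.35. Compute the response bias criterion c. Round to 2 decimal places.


c = -0.5 * (z(HR) + z(FAR))
z(0.62) = 0.3055
z(0.35) = -0.3853
c = -0.5 * (0.3055 + -0.3853)
= -0.5 * -0.0798
= 0.04


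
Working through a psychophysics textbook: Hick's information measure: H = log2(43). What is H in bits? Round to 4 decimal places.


H = log2(n)
H = log2(43)
= 5.4263


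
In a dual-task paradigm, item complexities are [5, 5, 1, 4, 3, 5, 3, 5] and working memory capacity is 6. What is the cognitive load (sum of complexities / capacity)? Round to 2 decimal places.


Total complexity = 5 + 5 + 1 + 4 + 3 + 5 + 3 + 5 = 31
Load = total / capacity = 31 / 6
= 5.17


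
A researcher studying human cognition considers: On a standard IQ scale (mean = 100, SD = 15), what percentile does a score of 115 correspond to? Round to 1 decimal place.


z = (IQ - mean) / SD
z = (115 - 100) / 15 = 1.0
Percentile = Phi(1.0) * 100
Phi(1.0) = 0.841345
= 84.1


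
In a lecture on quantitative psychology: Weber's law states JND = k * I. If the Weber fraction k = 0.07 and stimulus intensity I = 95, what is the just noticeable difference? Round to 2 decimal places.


JND = k * I
JND = 0.07 * 95
= 6.65


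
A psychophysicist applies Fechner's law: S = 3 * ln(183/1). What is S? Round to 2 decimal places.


S = 3 * ln(183/1)
I/I0 = 183.0
ln(183.0) = 5.2095
S = 3 * 5.2095
= 15.63


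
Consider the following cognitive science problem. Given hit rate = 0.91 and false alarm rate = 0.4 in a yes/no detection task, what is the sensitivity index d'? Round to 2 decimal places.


d' = z(HR) - z(FAR)
z(0.91) = 1.3408
z(0.4) = -0.2533
d' = 1.3408 - -0.2533
= 1.59


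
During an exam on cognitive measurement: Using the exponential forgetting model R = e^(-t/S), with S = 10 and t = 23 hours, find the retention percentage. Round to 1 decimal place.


R = e^(-t/S)
-t/S = -23/10 = -2.3
R = e^(-2.3) = 0.100259
Percentage = 0.100259 * 100
= 10.0


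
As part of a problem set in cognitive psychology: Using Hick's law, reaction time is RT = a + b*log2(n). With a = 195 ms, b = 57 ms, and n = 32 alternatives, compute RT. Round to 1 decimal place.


RT = 195 + 57 * log2(32)
log2(32) = 5.0
RT = 195 + 57 * 5.0
= 195 + 285.0
= 480.0 ms


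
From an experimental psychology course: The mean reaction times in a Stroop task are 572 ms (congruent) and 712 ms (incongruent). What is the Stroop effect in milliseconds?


Stroop effect = RT(incongruent) - RT(congruent)
= 712 - 572
= 140 ms


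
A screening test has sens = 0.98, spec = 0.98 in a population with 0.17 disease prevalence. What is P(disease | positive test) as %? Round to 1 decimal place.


PPV = (sens * prev) / (sens * prev + (1-spec) * (1-prev))
Numerator = 0.98 * 0.17 = 0.1666
P(positive and no disease) = (1 - spec) * (1 - prev) = (1 - 0.98) * (1 - 0.17) = 0.0166
Denominator = 0.1666 + 0.0166 = 0.1832
PPV = 0.1666 / 0.1832 = 0.909389
As percentage = 90.9


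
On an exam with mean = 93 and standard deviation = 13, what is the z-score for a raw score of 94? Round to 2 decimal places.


z = (X - mu) / sigma
= (94 - 93) / 13
= 1 / 13
= 0.08


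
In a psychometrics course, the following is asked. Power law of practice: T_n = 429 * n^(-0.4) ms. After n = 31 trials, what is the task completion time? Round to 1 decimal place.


T_n = 429 * 31^(-0.4)
31^(-0.4) = 0.253195
T_n = 429 * 0.253195
= 108.6 ms


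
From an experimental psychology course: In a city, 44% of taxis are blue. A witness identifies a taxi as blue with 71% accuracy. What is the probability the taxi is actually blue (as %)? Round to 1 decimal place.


P(blue | says blue) = P(says blue | blue)*P(blue) / [P(says blue | blue)*P(blue) + P(says blue | not blue)*P(not blue)]
Numerator = 0.71 * 0.44 = 0.3124
False identification = 0.29 * 0.56 = 0.1624
P = 0.3124 / (0.3124 + 0.1624)
= 0.3124 / 0.4748
As percentage = 65.8


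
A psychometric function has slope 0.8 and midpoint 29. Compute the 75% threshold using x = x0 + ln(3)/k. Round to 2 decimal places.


At P = 0.75: 0.75 = 1/(1 + e^(-k*(x-x0)))
Solving: e^(-k*(x-x0)) = 1/3
x = x0 + ln(3)/k
ln(3) = 1.0986
x = 29 + 1.0986/0.8
= 29 + 1.3732
= 30.37


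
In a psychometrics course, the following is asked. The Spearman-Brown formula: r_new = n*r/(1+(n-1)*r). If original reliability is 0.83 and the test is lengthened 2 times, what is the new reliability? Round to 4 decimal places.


r_new = n*r / (1 + (n-1)*r)
Numerator = 2 * 0.83 = 1.66
Denominator = 1 + 1 * 0.83 = 1.83
r_new = 1.66 / 1.83
= 0.9071


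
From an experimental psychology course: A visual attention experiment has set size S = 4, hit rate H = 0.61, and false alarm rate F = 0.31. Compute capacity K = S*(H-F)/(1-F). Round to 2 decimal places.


K = S * (H - F) / (1 - F)
H - F = 0.3
1 - F = 0.69
K = 4 * 0.3 / 0.69
= 1.74


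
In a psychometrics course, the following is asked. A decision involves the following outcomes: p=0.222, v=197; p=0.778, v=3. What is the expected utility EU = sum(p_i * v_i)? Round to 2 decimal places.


EU = sum(p_i * v_i)
0.222 * 197 = 43.734
0.778 * 3 = 2.334
EU = 43.734 + 2.334
= 46.07


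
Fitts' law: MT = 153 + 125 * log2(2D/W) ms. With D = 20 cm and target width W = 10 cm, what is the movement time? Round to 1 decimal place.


MT = 153 + 125 * log2(2*20/10)
2D/W = 4.0
log2(4.0) = 2.0
MT = 153 + 125 * 2.0
= 403.0 ms


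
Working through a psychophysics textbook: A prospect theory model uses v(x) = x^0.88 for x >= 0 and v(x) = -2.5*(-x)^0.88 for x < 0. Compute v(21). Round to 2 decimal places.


Since x = 21 >= 0, use v(x) = x^0.88
21^0.88 = 14.5731
v(21) = 14.57


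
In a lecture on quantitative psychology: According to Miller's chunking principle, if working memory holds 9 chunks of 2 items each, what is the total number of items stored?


Total items = chunks * items_per_chunk
= 9 * 2
= 18


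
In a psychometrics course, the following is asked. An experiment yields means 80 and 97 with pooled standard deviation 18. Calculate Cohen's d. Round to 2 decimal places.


Cohen's d = (M1 - M2) / S_pooled
= (80 - 97) / 18
= -17 / 18
= -0.94


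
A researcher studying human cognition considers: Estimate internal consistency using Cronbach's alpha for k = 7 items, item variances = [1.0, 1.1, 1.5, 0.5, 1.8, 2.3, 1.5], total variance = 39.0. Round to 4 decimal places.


alpha = (k/(k-1)) * (1 - sum(s_i^2)/s_total^2)
sum(item variances) = 9.7
k/(k-1) = 7/6 = 1.166667
1 - 9.7/39.0 = 1 - 0.248718 = 0.751282
alpha = 1.166667 * 0.751282
= 0.8765


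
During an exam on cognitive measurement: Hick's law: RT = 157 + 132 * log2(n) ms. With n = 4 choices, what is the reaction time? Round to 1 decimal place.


RT = 157 + 132 * log2(4)
log2(4) = 2.0
RT = 157 + 132 * 2.0
= 157 + 264.0
= 421.0 ms


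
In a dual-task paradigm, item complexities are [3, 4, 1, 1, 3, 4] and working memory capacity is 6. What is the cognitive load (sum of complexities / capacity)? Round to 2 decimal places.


Total complexity = 3 + 4 + 1 + 1 + 3 + 4 = 16
Load = total / capacity = 16 / 6
= 2.67


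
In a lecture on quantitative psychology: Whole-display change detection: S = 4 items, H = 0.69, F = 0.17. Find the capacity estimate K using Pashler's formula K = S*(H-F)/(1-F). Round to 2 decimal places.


K = S * (H - F) / (1 - F)
H - F = 0.52
1 - F = 0.83
K = 4 * 0.52 / 0.83
= 2.51


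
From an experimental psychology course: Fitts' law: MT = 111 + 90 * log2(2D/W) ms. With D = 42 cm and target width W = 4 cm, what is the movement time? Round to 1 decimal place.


MT = 111 + 90 * log2(2*42/4)
2D/W = 21.0
log2(21.0) = 4.3923
MT = 111 + 90 * 4.3923
= 506.3 ms


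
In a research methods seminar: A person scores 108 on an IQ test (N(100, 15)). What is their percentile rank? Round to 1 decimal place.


z = (IQ - mean) / SD
z = (108 - 100) / 15 = 0.5333
Percentile = Phi(0.5333) * 100
Phi(0.5333) = 0.703087
= 70.3


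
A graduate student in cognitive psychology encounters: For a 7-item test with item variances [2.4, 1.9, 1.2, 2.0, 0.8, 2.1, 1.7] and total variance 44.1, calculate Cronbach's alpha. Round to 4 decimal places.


alpha = (k/(k-1)) * (1 - sum(s_i^2)/s_total^2)
sum(item variances) = 12.1
k/(k-1) = 7/6 = 1.166667
1 - 12.1/44.1 = 1 - 0.274376 = 0.725624
alpha = 1.166667 * 0.725624
= 0.8466


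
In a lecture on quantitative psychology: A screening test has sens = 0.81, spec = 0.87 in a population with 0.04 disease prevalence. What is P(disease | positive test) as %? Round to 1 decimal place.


PPV = (sens * prev) / (sens * prev + (1-spec) * (1-prev))
Numerator = 0.81 * 0.04 = 0.0324
P(positive and no disease) = (1 - spec) * (1 - prev) = (1 - 0.87) * (1 - 0.04) = 0.1248
Denominator = 0.0324 + 0.1248 = 0.1572
PPV = 0.0324 / 0.1572 = 0.206107
As percentage = 20.6


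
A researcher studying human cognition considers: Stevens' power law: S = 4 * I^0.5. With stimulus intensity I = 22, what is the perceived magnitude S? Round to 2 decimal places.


S = 4 * 22^0.5
22^0.5 = 4.6904
S = 4 * 4.6904
= 18.76


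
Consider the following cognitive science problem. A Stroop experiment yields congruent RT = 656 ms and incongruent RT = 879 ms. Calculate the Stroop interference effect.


Stroop effect = RT(incongruent) - RT(congruent)
= 879 - 656
= 223 ms


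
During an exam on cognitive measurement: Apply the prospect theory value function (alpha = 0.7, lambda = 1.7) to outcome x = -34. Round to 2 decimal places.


Since x = -34 < 0, use v(x) = -lambda*(-x)^alpha
(-x) = 34
34^0.7 = 11.8042
v(-34) = -1.7 * 11.8042
= -20.07


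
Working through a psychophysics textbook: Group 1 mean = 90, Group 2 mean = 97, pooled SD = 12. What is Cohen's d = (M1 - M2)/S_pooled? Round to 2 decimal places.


Cohen's d = (M1 - M2) / S_pooled
= (90 - 97) / 12
= -7 / 12
= -0.58


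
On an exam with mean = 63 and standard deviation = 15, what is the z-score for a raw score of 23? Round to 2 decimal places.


z = (X - mu) / sigma
= (23 - 63) / 15
= -40 / 15
= -2.67


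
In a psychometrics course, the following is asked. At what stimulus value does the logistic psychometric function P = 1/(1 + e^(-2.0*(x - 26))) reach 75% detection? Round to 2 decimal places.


At P = 0.75: 0.75 = 1/(1 + e^(-k*(x-x0)))
Solving: e^(-k*(x-x0)) = 1/3
x = x0 + ln(3)/k
ln(3) = 1.0986
x = 26 + 1.0986/2.0
= 26 + 0.5493
= 26.55


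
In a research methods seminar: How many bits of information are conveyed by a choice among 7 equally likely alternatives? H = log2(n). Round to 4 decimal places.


H = log2(n)
H = log2(7)
= 2.8074


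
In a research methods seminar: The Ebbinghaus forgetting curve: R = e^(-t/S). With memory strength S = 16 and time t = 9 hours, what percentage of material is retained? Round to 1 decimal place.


R = e^(-t/S)
-t/S = -9/16 = -0.5625
R = e^(-0.5625) = 0.569783
Percentage = 0.569783 * 100
= 57.0


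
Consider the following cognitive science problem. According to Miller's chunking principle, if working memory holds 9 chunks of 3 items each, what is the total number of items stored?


Total items = chunks * items_per_chunk
= 9 * 3
= 27


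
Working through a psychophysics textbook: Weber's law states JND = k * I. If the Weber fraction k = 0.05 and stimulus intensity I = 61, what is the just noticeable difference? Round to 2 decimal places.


JND = k * I
JND = 0.05 * 61
= 3.05


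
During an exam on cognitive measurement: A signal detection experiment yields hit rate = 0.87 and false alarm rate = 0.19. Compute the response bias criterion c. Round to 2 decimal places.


c = -0.5 * (z(HR) + z(FAR))
z(0.87) = 1.1264
z(0.19) = -0.8779
c = -0.5 * (1.1264 + -0.8779)
= -0.5 * 0.2485
= -0.12


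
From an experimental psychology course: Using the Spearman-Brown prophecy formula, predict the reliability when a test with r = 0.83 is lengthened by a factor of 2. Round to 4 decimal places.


r_new = n*r / (1 + (n-1)*r)
Numerator = 2 * 0.83 = 1.66
Denominator = 1 + 1 * 0.83 = 1.83
r_new = 1.66 / 1.83
= 0.9071


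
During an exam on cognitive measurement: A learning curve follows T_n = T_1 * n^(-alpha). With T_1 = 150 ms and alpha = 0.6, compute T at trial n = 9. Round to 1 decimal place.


T_n = 150 * 9^(-0.6)
9^(-0.6) = 0.267581
T_n = 150 * 0.267581
= 40.1 ms


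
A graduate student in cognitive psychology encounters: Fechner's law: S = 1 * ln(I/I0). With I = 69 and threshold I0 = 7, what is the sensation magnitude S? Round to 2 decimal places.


S = 1 * ln(69/7)
I/I0 = 9.857143
ln(9.857143) = 2.2882
S = 1 * 2.2882
= 2.29


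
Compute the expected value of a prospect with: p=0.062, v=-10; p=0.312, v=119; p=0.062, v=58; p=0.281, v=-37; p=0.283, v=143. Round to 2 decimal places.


EU = sum(p_i * v_i)
0.062 * -10 = -0.62
0.312 * 119 = 37.128
0.062 * 58 = 3.596
0.281 * -37 = -10.397
0.283 * 143 = 40.469
EU = -0.62 + 37.128 + 3.596 + -10.397 + 40.469
= 70.18


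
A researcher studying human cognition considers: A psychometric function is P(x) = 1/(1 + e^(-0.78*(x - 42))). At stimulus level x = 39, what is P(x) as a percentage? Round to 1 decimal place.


P(x) = 1/(1 + e^(-0.78*(39 - 42)))
Exponent = -0.78 * -3 = 2.34
e^(2.34) = 10.381237
P = 1/(1 + 10.381237) = 0.087864
Percentage = 8.8


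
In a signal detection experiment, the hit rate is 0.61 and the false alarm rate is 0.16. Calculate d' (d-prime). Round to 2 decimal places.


d' = z(HR) - z(FAR)
z(0.61) = 0.2793
z(0.16) = -0.9945
d' = 0.2793 - -0.9945
= 1.27


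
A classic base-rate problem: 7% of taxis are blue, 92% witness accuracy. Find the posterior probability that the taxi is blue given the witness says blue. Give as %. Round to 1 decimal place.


P(blue | says blue) = P(says blue | blue)*P(blue) / [P(says blue | blue)*P(blue) + P(says blue | not blue)*P(not blue)]
Numerator = 0.92 * 0.07 = 0.0644
False identification = 0.08 * 0.93 = 0.0744
P = 0.0644 / (0.0644 + 0.0744)
= 0.0644 / 0.1388
As percentage = 46.4


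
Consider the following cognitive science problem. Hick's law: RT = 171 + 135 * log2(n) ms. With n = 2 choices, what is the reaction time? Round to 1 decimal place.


RT = 171 + 135 * log2(2)
log2(2) = 1.0
RT = 171 + 135 * 1.0
= 171 + 135.0
= 306.0 ms


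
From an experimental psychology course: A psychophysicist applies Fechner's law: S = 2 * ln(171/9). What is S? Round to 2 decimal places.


S = 2 * ln(171/9)
I/I0 = 19.0
ln(19.0) = 2.9444
S = 2 * 2.9444
= 5.89


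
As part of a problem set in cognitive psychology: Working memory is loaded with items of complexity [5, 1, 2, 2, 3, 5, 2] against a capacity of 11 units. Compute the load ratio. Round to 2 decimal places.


Total complexity = 5 + 1 + 2 + 2 + 3 + 5 + 2 = 20
Load = total / capacity = 20 / 11
= 1.82


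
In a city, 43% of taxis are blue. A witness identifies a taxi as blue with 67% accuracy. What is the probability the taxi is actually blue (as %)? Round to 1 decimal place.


P(blue | says blue) = P(says blue | blue)*P(blue) / [P(says blue | blue)*P(blue) + P(says blue | not blue)*P(not blue)]
Numerator = 0.67 * 0.43 = 0.2881
False identification = 0.33 * 0.57 = 0.1881
P = 0.2881 / (0.2881 + 0.1881)
= 0.2881 / 0.4762
As percentage = 60.5


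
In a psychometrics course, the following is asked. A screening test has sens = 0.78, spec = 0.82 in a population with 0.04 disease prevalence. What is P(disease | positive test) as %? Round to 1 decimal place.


PPV = (sens * prev) / (sens * prev + (1-spec) * (1-prev))
Numerator = 0.78 * 0.04 = 0.0312
P(positive and no disease) = (1 - spec) * (1 - prev) = (1 - 0.82) * (1 - 0.04) = 0.1728
Denominator = 0.0312 + 0.1728 = 0.204
PPV = 0.0312 / 0.204 = 0.152941
As percentage = 15.3


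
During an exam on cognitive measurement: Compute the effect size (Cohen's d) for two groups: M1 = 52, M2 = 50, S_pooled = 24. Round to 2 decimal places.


Cohen's d = (M1 - M2) / S_pooled
= (52 - 50) / 24
= 2 / 24
= 0.08


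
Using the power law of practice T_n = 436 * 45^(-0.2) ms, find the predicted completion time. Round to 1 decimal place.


T_n = 436 * 45^(-0.2)
45^(-0.2) = 0.467044
T_n = 436 * 0.467044
= 203.6 ms


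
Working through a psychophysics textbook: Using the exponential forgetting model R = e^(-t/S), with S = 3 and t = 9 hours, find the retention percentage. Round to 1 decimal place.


R = e^(-t/S)
-t/S = -9/3 = -3.0
R = e^(-3.0) = 0.049787
Percentage = 0.049787 * 100
= 5.0


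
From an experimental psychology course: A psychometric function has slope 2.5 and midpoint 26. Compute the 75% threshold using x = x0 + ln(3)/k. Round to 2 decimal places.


At P = 0.75: 0.75 = 1/(1 + e^(-k*(x-x0)))
Solving: e^(-k*(x-x0)) = 1/3
x = x0 + ln(3)/k
ln(3) = 1.0986
x = 26 + 1.0986/2.5
= 26 + 0.4394
= 26.44


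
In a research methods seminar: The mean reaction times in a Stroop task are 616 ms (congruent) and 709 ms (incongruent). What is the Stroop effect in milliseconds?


Stroop effect = RT(incongruent) - RT(congruent)
= 709 - 616
= 93 ms


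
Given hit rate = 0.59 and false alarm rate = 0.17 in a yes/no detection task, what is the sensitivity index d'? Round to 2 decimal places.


d' = z(HR) - z(FAR)
z(0.59) = 0.2275
z(0.17) = -0.9542
d' = 0.2275 - -0.9542
= 1.18


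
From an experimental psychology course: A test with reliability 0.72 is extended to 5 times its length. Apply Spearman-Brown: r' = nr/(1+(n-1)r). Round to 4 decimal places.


r_new = n*r / (1 + (n-1)*r)
Numerator = 5 * 0.72 = 3.6
Denominator = 1 + 4 * 0.72 = 3.88
r_new = 3.6 / 3.88
= 0.9278


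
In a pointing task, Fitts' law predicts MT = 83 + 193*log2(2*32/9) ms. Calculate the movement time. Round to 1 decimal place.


MT = 83 + 193 * log2(2*32/9)
2D/W = 7.111111
log2(7.111111) = 2.8301
MT = 83 + 193 * 2.8301
= 629.2 ms


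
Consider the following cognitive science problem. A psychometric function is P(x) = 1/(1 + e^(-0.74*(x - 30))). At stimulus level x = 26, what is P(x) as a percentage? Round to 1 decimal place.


P(x) = 1/(1 + e^(-0.74*(26 - 30)))
Exponent = -0.74 * -4 = 2.96
e^(2.96) = 19.297972
P = 1/(1 + 19.297972) = 0.049266
Percentage = 4.9


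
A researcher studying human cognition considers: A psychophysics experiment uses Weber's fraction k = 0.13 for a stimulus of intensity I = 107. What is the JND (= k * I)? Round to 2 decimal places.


JND = k * I
JND = 0.13 * 107
= 13.91


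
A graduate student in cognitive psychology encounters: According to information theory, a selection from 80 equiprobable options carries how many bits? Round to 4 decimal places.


H = log2(n)
H = log2(80)
= 6.3219


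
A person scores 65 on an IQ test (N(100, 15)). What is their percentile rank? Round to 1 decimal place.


z = (IQ - mean) / SD
z = (65 - 100) / 15 = -2.3333
Percentile = Phi(-2.3333) * 100
Phi(-2.3333) = 0.009816
= 1.0


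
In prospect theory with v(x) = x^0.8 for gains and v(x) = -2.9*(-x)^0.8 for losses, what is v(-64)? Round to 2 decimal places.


Since x = -64 < 0, use v(x) = -lambda*(-x)^alpha
(-x) = 64
64^0.8 = 27.8576
v(-64) = -2.9 * 27.8576
= -80.79


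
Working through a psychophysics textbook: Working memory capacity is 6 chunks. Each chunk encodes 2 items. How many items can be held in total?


Total items = chunks * items_per_chunk
= 6 * 2
= 12


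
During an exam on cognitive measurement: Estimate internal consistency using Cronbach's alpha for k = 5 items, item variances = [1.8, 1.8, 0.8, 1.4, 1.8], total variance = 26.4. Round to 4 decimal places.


alpha = (k/(k-1)) * (1 - sum(s_i^2)/s_total^2)
sum(item variances) = 7.6
k/(k-1) = 5/4 = 1.25
1 - 7.6/26.4 = 1 - 0.287879 = 0.712121
alpha = 1.25 * 0.712121
= 0.8902


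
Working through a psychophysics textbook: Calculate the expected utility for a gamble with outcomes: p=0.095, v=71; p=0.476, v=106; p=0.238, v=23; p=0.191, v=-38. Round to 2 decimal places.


EU = sum(p_i * v_i)
0.095 * 71 = 6.745
0.476 * 106 = 50.456
0.238 * 23 = 5.474
0.191 * -38 = -7.258
EU = 6.745 + 50.456 + 5.474 + -7.258
= 55.42


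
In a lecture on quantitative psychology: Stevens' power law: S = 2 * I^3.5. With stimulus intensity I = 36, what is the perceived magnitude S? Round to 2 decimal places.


S = 2 * 36^3.5
36^3.5 = 279936.0
S = 2 * 279936.0
= 559872.00


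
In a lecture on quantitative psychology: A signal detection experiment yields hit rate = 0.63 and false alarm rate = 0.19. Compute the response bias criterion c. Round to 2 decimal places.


c = -0.5 * (z(HR) + z(FAR))
z(0.63) = 0.3319
z(0.19) = -0.8779
c = -0.5 * (0.3319 + -0.8779)
= -0.5 * -0.546
= 0.27


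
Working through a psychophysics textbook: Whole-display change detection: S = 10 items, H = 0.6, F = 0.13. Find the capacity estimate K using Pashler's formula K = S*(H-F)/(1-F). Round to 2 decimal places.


K = S * (H - F) / (1 - F)
H - F = 0.47
1 - F = 0.87
K = 10 * 0.47 / 0.87
= 5.40


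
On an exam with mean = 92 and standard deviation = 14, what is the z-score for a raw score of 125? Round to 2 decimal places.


z = (X - mu) / sigma
= (125 - 92) / 14
= 33 / 14
= 2.36


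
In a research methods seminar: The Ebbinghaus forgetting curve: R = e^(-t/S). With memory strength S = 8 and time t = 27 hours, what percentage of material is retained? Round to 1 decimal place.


R = e^(-t/S)
-t/S = -27/8 = -3.375
R = e^(-3.375) = 0.034218
Percentage = 0.034218 * 100
= 3.4


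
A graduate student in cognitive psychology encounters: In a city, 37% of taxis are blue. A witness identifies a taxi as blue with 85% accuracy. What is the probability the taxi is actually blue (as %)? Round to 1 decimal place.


P(blue | says blue) = P(says blue | blue)*P(blue) / [P(says blue | blue)*P(blue) + P(says blue | not blue)*P(not blue)]
Numerator = 0.85 * 0.37 = 0.3145
False identification = 0.15 * 0.63 = 0.0945
P = 0.3145 / (0.3145 + 0.0945)
= 0.3145 / 0.409
As percentage = 76.9


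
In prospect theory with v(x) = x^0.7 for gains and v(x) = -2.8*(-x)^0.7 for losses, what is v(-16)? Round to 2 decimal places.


Since x = -16 < 0, use v(x) = -lambda*(-x)^alpha
(-x) = 16
16^0.7 = 6.9644
v(-16) = -2.8 * 6.9644
= -19.50


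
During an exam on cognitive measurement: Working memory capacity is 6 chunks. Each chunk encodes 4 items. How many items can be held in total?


Total items = chunks * items_per_chunk
= 6 * 4
= 24


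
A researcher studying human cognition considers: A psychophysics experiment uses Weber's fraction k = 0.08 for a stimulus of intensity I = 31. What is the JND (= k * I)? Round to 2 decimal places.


JND = k * I
JND = 0.08 * 31
= 2.48


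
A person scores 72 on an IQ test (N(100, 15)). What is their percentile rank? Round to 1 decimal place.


z = (IQ - mean) / SD
z = (72 - 100) / 15 = -1.8667
Percentile = Phi(-1.8667) * 100
Phi(-1.8667) = 0.030972
= 3.1


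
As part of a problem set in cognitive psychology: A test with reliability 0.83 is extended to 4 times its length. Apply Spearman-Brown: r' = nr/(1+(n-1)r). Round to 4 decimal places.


r_new = n*r / (1 + (n-1)*r)
Numerator = 4 * 0.83 = 3.32
Denominator = 1 + 3 * 0.83 = 3.49
r_new = 3.32 / 3.49
= 0.9513


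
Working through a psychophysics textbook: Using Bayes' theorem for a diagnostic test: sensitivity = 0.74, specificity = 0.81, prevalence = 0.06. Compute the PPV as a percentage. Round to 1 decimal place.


PPV = (sens * prev) / (sens * prev + (1-spec) * (1-prev))
Numerator = 0.74 * 0.06 = 0.0444
P(positive and no disease) = (1 - spec) * (1 - prev) = (1 - 0.81) * (1 - 0.06) = 0.1786
Denominator = 0.0444 + 0.1786 = 0.223
PPV = 0.0444 / 0.223 = 0.199103
As percentage = 19.9


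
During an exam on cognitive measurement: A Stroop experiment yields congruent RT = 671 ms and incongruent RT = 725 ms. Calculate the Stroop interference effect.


Stroop effect = RT(incongruent) - RT(congruent)
= 725 - 671
= 54 ms


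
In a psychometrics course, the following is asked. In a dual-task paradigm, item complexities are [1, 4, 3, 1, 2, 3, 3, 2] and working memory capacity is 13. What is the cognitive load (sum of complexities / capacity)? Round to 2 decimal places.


Total complexity = 1 + 4 + 3 + 1 + 2 + 3 + 3 + 2 = 19
Load = total / capacity = 19 / 13
= 1.46


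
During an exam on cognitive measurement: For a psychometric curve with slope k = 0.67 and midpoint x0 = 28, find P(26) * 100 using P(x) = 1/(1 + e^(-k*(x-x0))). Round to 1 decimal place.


P(x) = 1/(1 + e^(-0.67*(26 - 28)))
Exponent = -0.67 * -2 = 1.34
e^(1.34) = 3.819044
P = 1/(1 + 3.819044) = 0.20751
Percentage = 20.8


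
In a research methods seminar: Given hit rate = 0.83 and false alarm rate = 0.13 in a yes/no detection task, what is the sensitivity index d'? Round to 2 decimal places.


d' = z(HR) - z(FAR)
z(0.83) = 0.9542
z(0.13) = -1.1264
d' = 0.9542 - -1.1264
= 2.08


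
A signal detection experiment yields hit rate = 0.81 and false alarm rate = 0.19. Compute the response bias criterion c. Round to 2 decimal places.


c = -0.5 * (z(HR) + z(FAR))
z(0.81) = 0.8779
z(0.19) = -0.8779
c = -0.5 * (0.8779 + -0.8779)
= -0.5 * 0.0
= 0.00


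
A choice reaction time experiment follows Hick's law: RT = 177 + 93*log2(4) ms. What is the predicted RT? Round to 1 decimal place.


RT = 177 + 93 * log2(4)
log2(4) = 2.0
RT = 177 + 93 * 2.0
= 177 + 186.0
= 363.0 ms


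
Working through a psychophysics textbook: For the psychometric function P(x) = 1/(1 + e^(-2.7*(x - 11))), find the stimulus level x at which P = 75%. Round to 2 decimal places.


At P = 0.75: 0.75 = 1/(1 + e^(-k*(x-x0)))
Solving: e^(-k*(x-x0)) = 1/3
x = x0 + ln(3)/k
ln(3) = 1.0986
x = 11 + 1.0986/2.7
= 11 + 0.4069
= 11.41


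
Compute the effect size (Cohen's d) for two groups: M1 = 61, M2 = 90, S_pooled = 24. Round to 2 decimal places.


Cohen's d = (M1 - M2) / S_pooled
= (61 - 90) / 24
= -29 / 24
= -1.21


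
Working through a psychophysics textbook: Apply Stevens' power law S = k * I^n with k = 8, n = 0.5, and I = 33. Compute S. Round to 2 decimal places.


S = 8 * 33^0.5
33^0.5 = 5.7446
S = 8 * 5.7446
= 45.96


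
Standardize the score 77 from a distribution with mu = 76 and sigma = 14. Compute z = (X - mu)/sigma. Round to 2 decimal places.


z = (X - mu) / sigma
= (77 - 76) / 14
= 1 / 14
= 0.07


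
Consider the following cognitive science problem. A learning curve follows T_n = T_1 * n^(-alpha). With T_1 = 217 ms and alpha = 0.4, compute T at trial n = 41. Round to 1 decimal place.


T_n = 217 * 41^(-0.4)
41^(-0.4) = 0.226405
T_n = 217 * 0.226405
= 49.1 ms


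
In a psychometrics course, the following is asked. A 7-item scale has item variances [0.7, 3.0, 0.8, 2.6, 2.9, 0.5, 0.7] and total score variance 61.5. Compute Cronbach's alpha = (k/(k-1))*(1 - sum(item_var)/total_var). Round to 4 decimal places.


alpha = (k/(k-1)) * (1 - sum(s_i^2)/s_total^2)
sum(item variances) = 11.2
k/(k-1) = 7/6 = 1.166667
1 - 11.2/61.5 = 1 - 0.182114 = 0.817886
alpha = 1.166667 * 0.817886
= 0.9542


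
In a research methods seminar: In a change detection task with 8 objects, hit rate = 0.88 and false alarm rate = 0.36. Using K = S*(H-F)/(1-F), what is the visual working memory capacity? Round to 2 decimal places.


K = S * (H - F) / (1 - F)
H - F = 0.52
1 - F = 0.64
K = 8 * 0.52 / 0.64
= 6.50


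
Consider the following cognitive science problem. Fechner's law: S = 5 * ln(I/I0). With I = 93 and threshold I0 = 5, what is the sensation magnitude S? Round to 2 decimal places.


S = 5 * ln(93/5)
I/I0 = 18.6
ln(18.6) = 2.9232
S = 5 * 2.9232
= 14.62


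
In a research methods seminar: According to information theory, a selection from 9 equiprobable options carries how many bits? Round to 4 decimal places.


H = log2(n)
H = log2(9)
= 3.1699


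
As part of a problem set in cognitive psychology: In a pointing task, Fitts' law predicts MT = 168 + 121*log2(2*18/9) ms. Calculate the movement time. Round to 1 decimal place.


MT = 168 + 121 * log2(2*18/9)
2D/W = 4.0
log2(4.0) = 2.0
MT = 168 + 121 * 2.0
= 410.0 ms


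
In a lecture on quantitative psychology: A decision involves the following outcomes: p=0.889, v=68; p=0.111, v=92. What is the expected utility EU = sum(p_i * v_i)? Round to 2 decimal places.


EU = sum(p_i * v_i)
0.889 * 68 = 60.452
0.111 * 92 = 10.212
EU = 60.452 + 10.212
= 70.66


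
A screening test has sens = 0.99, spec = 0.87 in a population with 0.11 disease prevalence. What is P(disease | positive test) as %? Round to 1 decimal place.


PPV = (sens * prev) / (sens * prev + (1-spec) * (1-prev))
Numerator = 0.99 * 0.11 = 0.1089
P(positive and no disease) = (1 - spec) * (1 - prev) = (1 - 0.87) * (1 - 0.11) = 0.1157
Denominator = 0.1089 + 0.1157 = 0.2246
PPV = 0.1089 / 0.2246 = 0.484862
As percentage = 48.5


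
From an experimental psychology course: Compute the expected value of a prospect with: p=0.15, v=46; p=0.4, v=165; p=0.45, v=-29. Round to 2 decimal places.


EU = sum(p_i * v_i)
0.15 * 46 = 6.9
0.4 * 165 = 66.0
0.45 * -29 = -13.05
EU = 6.9 + 66.0 + -13.05
= 59.85


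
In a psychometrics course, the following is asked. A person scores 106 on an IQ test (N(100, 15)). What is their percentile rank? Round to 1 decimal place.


z = (IQ - mean) / SD
z = (106 - 100) / 15 = 0.4
Percentile = Phi(0.4) * 100
Phi(0.4) = 0.655422
= 65.5


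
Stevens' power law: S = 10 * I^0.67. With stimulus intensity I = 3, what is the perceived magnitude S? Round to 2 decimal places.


S = 10 * 3^0.67
3^0.67 = 2.0877
S = 10 * 2.0877
= 20.88


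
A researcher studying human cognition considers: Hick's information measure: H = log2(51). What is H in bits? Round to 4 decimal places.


H = log2(n)
H = log2(51)
= 5.6724


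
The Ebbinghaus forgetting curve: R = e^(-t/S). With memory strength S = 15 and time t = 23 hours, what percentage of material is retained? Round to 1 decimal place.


R = e^(-t/S)
-t/S = -23/15 = -1.533333
R = e^(-1.533333) = 0.215815
Percentage = 0.215815 * 100
= 21.6


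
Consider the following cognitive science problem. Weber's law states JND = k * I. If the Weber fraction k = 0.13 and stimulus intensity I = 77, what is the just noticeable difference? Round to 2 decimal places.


JND = k * I
JND = 0.13 * 77
= 10.01


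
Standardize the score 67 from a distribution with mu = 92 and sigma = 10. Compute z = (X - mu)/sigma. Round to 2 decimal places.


z = (X - mu) / sigma
= (67 - 92) / 10
= -25 / 10
= -2.50


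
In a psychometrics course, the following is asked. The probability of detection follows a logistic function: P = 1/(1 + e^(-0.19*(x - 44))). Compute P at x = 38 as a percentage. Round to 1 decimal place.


P(x) = 1/(1 + e^(-0.19*(38 - 44)))
Exponent = -0.19 * -6 = 1.14
e^(1.14) = 3.126768
P = 1/(1 + 3.126768) = 0.24232
Percentage = 24.2


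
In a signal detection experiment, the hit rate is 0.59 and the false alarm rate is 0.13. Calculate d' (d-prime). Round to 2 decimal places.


d' = z(HR) - z(FAR)
z(0.59) = 0.2275
z(0.13) = -1.1264
d' = 0.2275 - -1.1264
= 1.35


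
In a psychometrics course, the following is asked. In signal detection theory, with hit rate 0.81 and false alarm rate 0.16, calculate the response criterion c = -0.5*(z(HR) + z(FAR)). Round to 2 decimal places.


c = -0.5 * (z(HR) + z(FAR))
z(0.81) = 0.8779
z(0.16) = -0.9945
c = -0.5 * (0.8779 + -0.9945)
= -0.5 * -0.1166
= 0.06


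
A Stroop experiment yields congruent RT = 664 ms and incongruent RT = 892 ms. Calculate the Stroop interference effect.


Stroop effect = RT(incongruent) - RT(congruent)
= 892 - 664
= 228 ms


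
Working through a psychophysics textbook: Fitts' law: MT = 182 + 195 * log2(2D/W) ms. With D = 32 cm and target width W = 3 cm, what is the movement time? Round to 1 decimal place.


MT = 182 + 195 * log2(2*32/3)
2D/W = 21.333333
log2(21.333333) = 4.415
MT = 182 + 195 * 4.415
= 1042.9 ms


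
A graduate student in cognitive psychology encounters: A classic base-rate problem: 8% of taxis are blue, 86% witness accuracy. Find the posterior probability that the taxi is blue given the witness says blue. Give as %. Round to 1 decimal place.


P(blue | says blue) = P(says blue | blue)*P(blue) / [P(says blue | blue)*P(blue) + P(says blue | not blue)*P(not blue)]
Numerator = 0.86 * 0.08 = 0.0688
False identification = 0.14 * 0.92 = 0.1288
P = 0.0688 / (0.0688 + 0.1288)
= 0.0688 / 0.1976
As percentage = 34.8


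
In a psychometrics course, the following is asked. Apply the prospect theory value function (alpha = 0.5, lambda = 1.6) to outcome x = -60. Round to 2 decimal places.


Since x = -60 < 0, use v(x) = -lambda*(-x)^alpha
(-x) = 60
60^0.5 = 7.746
v(-60) = -1.6 * 7.746
= -12.39


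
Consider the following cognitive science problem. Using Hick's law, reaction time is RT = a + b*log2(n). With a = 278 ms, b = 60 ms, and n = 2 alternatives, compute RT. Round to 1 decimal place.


RT = 278 + 60 * log2(2)
log2(2) = 1.0
RT = 278 + 60 * 1.0
= 278 + 60.0
= 338.0 ms


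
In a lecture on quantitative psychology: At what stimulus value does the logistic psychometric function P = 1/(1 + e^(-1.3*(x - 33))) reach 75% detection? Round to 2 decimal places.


At P = 0.75: 0.75 = 1/(1 + e^(-k*(x-x0)))
Solving: e^(-k*(x-x0)) = 1/3
x = x0 + ln(3)/k
ln(3) = 1.0986
x = 33 + 1.0986/1.3
= 33 + 0.8451
= 33.85


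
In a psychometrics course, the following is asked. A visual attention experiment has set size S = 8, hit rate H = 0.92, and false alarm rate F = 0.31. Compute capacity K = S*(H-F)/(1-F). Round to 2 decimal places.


K = S * (H - F) / (1 - F)
H - F = 0.61
1 - F = 0.69
K = 8 * 0.61 / 0.69
= 7.07


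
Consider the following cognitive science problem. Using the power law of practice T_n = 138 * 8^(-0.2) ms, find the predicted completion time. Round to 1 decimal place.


T_n = 138 * 8^(-0.2)
8^(-0.2) = 0.659754
T_n = 138 * 0.659754
= 91.0 ms


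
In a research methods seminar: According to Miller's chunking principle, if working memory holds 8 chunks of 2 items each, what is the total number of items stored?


Total items = chunks * items_per_chunk
= 8 * 2
= 16


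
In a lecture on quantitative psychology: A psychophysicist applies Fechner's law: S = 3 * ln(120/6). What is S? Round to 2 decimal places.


S = 3 * ln(120/6)
I/I0 = 20.0
ln(20.0) = 2.9957
S = 3 * 2.9957
= 8.99


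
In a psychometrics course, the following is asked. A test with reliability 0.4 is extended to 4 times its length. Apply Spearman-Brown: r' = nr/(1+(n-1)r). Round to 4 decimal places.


r_new = n*r / (1 + (n-1)*r)
Numerator = 4 * 0.4 = 1.6
Denominator = 1 + 3 * 0.4 = 2.2
r_new = 1.6 / 2.2
= 0.7273


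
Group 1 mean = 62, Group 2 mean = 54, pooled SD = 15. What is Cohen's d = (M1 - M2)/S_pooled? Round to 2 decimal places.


Cohen's d = (M1 - M2) / S_pooled
= (62 - 54) / 15
= 8 / 15
= 0.53


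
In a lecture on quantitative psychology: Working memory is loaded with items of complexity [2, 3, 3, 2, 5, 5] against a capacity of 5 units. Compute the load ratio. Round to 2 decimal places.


Total complexity = 2 + 3 + 3 + 2 + 5 + 5 = 20
Load = total / capacity = 20 / 5
= 4.00


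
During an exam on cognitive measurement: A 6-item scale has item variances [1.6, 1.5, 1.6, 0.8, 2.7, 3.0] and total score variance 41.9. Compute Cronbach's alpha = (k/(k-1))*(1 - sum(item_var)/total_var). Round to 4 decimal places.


alpha = (k/(k-1)) * (1 - sum(s_i^2)/s_total^2)
sum(item variances) = 11.2
k/(k-1) = 6/5 = 1.2
1 - 11.2/41.9 = 1 - 0.267303 = 0.732697
alpha = 1.2 * 0.732697
= 0.8792


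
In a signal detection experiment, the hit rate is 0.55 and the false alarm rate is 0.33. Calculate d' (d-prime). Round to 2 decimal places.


d' = z(HR) - z(FAR)
z(0.55) = 0.1257
z(0.33) = -0.4399
d' = 0.1257 - -0.4399
= 0.57


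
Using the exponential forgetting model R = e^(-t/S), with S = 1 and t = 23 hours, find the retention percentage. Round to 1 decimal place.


R = e^(-t/S)
-t/S = -23/1 = -23.0
R = e^(-23.0) = 0.0
Percentage = 0.0 * 100
= 0.0


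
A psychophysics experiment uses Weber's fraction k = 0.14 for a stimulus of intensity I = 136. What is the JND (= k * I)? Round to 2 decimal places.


JND = k * I
JND = 0.14 * 136
= 19.04


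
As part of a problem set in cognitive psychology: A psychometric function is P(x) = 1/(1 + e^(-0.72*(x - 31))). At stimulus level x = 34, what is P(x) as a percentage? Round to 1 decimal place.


P(x) = 1/(1 + e^(-0.72*(34 - 31)))
Exponent = -0.72 * 3 = -2.16
e^(-2.16) = 0.115325
P = 1/(1 + 0.115325) = 0.8966
Percentage = 89.7


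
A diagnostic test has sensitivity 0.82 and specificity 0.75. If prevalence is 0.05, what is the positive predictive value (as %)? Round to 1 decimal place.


PPV = (sens * prev) / (sens * prev + (1-spec) * (1-prev))
Numerator = 0.82 * 0.05 = 0.041
P(positive and no disease) = (1 - spec) * (1 - prev) = (1 - 0.75) * (1 - 0.05) = 0.2375
Denominator = 0.041 + 0.2375 = 0.2785
PPV = 0.041 / 0.2785 = 0.147217
As percentage = 14.7


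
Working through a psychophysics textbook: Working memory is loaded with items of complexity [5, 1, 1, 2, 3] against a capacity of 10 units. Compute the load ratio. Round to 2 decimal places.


Total complexity = 5 + 1 + 1 + 2 + 3 = 12
Load = total / capacity = 12 / 10
= 1.20


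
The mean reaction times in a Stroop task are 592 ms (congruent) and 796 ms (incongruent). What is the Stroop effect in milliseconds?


Stroop effect = RT(incongruent) - RT(congruent)
= 796 - 592
= 204 ms


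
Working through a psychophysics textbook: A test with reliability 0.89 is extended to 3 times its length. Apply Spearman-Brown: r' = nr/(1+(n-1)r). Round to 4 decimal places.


r_new = n*r / (1 + (n-1)*r)
Numerator = 3 * 0.89 = 2.67
Denominator = 1 + 2 * 0.89 = 2.78
r_new = 2.67 / 2.78
= 0.9604


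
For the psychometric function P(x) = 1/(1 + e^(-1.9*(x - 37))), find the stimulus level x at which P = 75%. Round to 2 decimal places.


At P = 0.75: 0.75 = 1/(1 + e^(-k*(x-x0)))
Solving: e^(-k*(x-x0)) = 1/3
x = x0 + ln(3)/k
ln(3) = 1.0986
x = 37 + 1.0986/1.9
= 37 + 0.5782
= 37.58


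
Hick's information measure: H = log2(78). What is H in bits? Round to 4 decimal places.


H = log2(n)
H = log2(78)
= 6.2854


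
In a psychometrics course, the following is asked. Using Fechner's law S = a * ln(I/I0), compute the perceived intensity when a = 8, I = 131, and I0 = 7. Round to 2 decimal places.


S = 8 * ln(131/7)
I/I0 = 18.714286
ln(18.714286) = 2.9293
S = 8 * 2.9293
= 23.43


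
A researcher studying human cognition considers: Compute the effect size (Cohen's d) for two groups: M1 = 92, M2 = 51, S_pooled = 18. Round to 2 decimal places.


Cohen's d = (M1 - M2) / S_pooled
= (92 - 51) / 18
= 41 / 18
= 2.28


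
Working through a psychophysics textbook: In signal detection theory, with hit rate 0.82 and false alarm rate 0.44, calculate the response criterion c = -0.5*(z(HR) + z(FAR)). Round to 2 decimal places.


c = -0.5 * (z(HR) + z(FAR))
z(0.82) = 0.9154
z(0.44) = -0.151
c = -0.5 * (0.9154 + -0.151)
= -0.5 * 0.7644
= -0.38


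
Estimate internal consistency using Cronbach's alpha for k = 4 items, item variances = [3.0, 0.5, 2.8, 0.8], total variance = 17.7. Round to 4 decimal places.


alpha = (k/(k-1)) * (1 - sum(s_i^2)/s_total^2)
sum(item variances) = 7.1
k/(k-1) = 4/3 = 1.333333
1 - 7.1/17.7 = 1 - 0.40113 = 0.59887
alpha = 1.333333 * 0.59887
= 0.7985
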